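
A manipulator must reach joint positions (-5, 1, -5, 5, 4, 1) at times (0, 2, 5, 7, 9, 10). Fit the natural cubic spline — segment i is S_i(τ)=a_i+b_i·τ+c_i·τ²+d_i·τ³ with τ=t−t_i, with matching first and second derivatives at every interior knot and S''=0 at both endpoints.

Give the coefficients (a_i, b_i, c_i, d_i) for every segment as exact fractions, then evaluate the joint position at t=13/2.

  seg 0: a=-5 b=4409/941 c=0 d=-793/1882
  seg 1: a=1 b=-349/941 c=-2379/941 d=1868/2823
  seg 2: a=-5 b=2189/941 c=3225/941 d=-1967/1882
  seg 3: a=5 b=3287/941 c=-2676/941 d=3189/7528
  seg 4: a=4 b=-5267/1882 c=-1137/3764 d=379/3764
S(13/2) = 40247/15056

Δ: Δ0=3, Δ1=-2, Δ2=5, Δ3=-1/2, Δ4=-3
row 1: diag=10, rhs=-30; c'=3/10, d'=-3
row 2: denom=10−3·3/10=91/10; d'=(42−3·-3)/(91/10)=510/91
row 3: denom=8−2·20/91=688/91; d'=(-33−2·510/91)/(688/91)=-4023/688
row 4: denom=6−2·91/344=941/172; d'=(-15−2·-4023/688)/(941/172)=-1137/1882
back: M4=-1137/1882
back: M3=-4023/688−91/344·-1137/1882=-5352/941
back: M2=510/91−20/91·-5352/941=6450/941
back: M1=-3−3/10·6450/941=-4758/941
M: M0=0, M1=-4758/941, M2=6450/941, M3=-5352/941, M4=-1137/1882, M5=0
seg 0: a=-5, c=M0/2=0, d=(M1−M0)/(6·2)=-793/1882, b=Δ0−h0·(2M0+M1)/6=4409/941
seg 1: a=1, c=M1/2=-2379/941, d=(M2−M1)/(6·3)=1868/2823, b=Δ1−h1·(2M1+M2)/6=-349/941
seg 2: a=-5, c=M2/2=3225/941, d=(M3−M2)/(6·2)=-1967/1882, b=Δ2−h2·(2M2+M3)/6=2189/941
seg 3: a=5, c=M3/2=-2676/941, d=(M4−M3)/(6·2)=3189/7528, b=Δ3−h3·(2M3+M4)/6=3287/941
seg 4: a=4, c=M4/2=-1137/3764, d=(M5−M4)/(6·1)=379/3764, b=Δ4−h4·(2M4+M5)/6=-5267/1882
t_q=13/2 → seg 2, τ=3/2; S=-5+2189/941·τ+3225/941·τ²+-1967/1882·τ³=40247/15056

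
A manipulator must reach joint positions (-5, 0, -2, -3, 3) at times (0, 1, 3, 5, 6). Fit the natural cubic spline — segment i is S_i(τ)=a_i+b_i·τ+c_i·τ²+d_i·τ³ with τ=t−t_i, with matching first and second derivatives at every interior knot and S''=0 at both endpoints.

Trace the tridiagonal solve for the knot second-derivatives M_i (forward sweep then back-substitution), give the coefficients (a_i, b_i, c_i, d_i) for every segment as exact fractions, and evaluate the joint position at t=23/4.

Δ: Δ0=5, Δ1=-1, Δ2=-1/2, Δ3=6
row 1: diag=6, rhs=-36; c'=1/3, d'=-6
row 2: denom=8−2·1/3=22/3; d'=(3−2·-6)/(22/3)=45/22
row 3: denom=6−2·3/11=60/11; d'=(39−2·45/22)/(60/11)=32/5
back: M3=32/5
back: M2=45/22−3/11·32/5=3/10
back: M1=-6−1/3·3/10=-61/10
M: M0=0, M1=-61/10, M2=3/10, M3=32/5, M4=0
seg 0: a=-5, c=M0/2=0, d=(M1−M0)/(6·1)=-61/60, b=Δ0−h0·(2M0+M1)/6=361/60
seg 1: a=0, c=M1/2=-61/20, d=(M2−M1)/(6·2)=8/15, b=Δ1−h1·(2M1+M2)/6=89/30
seg 2: a=-2, c=M2/2=3/20, d=(M3−M2)/(6·2)=61/120, b=Δ2−h2·(2M2+M3)/6=-17/6
seg 3: a=-3, c=M3/2=16/5, d=(M4−M3)/(6·1)=-16/15, b=Δ3−h3·(2M3+M4)/6=58/15
t_q=23/4 → seg 3, τ=3/4; S=-3+58/15·τ+16/5·τ²+-16/15·τ³=5/4

  seg 0: a=-5 b=361/60 c=0 d=-61/60
  seg 1: a=0 b=89/30 c=-61/20 d=8/15
  seg 2: a=-2 b=-17/6 c=3/20 d=61/120
  seg 3: a=-3 b=58/15 c=16/5 d=-16/15
S(23/4) = 5/4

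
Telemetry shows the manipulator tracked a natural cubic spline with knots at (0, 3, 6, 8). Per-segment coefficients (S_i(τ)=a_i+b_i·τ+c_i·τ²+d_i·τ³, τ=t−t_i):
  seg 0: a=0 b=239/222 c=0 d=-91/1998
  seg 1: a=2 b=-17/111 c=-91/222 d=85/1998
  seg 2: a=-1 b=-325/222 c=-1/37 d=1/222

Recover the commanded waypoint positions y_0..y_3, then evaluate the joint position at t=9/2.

y_0 = S_0(0) = a_0 = 0
y_1 = S_1(0) = a_1 = 2
y_2 = S_2(0) = a_2 = -1
y_3 = S_2(2) = -4
t_q=9/2 is in segment 1 (τ=3/2); S_1(τ)=587/592

y_0=0 y_1=2 y_2=-1 y_3=-4
S(9/2) = 587/592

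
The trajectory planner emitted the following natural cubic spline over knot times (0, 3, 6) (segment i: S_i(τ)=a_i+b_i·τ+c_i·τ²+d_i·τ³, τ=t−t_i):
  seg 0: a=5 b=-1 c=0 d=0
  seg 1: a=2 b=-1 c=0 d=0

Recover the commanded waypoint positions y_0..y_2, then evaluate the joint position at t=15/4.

y_0 = S_0(0) = a_0 = 5
y_1 = S_1(0) = a_1 = 2
y_2 = S_1(3) = -1
t_q=15/4 is in segment 1 (τ=3/4); S_1(τ)=5/4

y_0=5 y_1=2 y_2=-1
S(15/4) = 5/4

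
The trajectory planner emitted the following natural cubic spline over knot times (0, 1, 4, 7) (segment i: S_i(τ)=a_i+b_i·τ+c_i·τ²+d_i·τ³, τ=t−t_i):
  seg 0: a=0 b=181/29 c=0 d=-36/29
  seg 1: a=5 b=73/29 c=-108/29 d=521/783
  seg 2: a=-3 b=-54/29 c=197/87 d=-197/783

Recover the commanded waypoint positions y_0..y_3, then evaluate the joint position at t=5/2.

y_0=0 y_1=5 y_2=-3 y_3=5
S(5/2) = 613/232

y_0 = S_0(0) = a_0 = 0
y_1 = S_1(0) = a_1 = 5
y_2 = S_2(0) = a_2 = -3
y_3 = S_2(3) = 5
t_q=5/2 is in segment 1 (τ=3/2); S_1(τ)=613/232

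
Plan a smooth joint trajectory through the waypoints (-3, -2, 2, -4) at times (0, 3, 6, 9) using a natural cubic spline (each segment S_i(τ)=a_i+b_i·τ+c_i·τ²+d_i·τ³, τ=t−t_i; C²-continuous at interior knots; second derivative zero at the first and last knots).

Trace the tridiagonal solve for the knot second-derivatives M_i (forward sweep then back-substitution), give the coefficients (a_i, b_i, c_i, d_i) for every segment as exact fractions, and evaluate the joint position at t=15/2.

  seg 0: a=-3 b=-7/45 c=0 d=22/405
  seg 1: a=-2 b=59/45 c=22/45 d=-13/81
  seg 2: a=2 b=-4/45 c=-43/45 d=43/405
S(15/2) = 3/40

Δ: Δ0=1/3, Δ1=4/3, Δ2=-2
row 1: diag=12, rhs=6; c'=1/4, d'=1/2
row 2: denom=12−3·1/4=45/4; d'=(-20−3·1/2)/(45/4)=-86/45
back: M2=-86/45
back: M1=1/2−1/4·-86/45=44/45
M: M0=0, M1=44/45, M2=-86/45, M3=0
seg 0: a=-3, c=M0/2=0, d=(M1−M0)/(6·3)=22/405, b=Δ0−h0·(2M0+M1)/6=-7/45
seg 1: a=-2, c=M1/2=22/45, d=(M2−M1)/(6·3)=-13/81, b=Δ1−h1·(2M1+M2)/6=59/45
seg 2: a=2, c=M2/2=-43/45, d=(M3−M2)/(6·3)=43/405, b=Δ2−h2·(2M2+M3)/6=-4/45
t_q=15/2 → seg 2, τ=3/2; S=2+-4/45·τ+-43/45·τ²+43/405·τ³=3/40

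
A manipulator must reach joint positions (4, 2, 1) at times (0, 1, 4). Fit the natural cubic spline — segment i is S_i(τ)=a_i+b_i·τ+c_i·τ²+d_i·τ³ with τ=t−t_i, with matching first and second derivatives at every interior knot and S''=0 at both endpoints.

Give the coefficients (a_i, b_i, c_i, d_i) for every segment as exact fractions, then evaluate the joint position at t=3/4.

  seg 0: a=4 b=-53/24 c=0 d=5/24
  seg 1: a=2 b=-19/12 c=5/8 d=-5/72
S(3/4) = 1245/512

Δ: Δ0=-2, Δ1=-1/3
row 1: diag=8, rhs=10; c'=3/8, d'=5/4
back: M1=5/4
M: M0=0, M1=5/4, M2=0
seg 0: a=4, c=M0/2=0, d=(M1−M0)/(6·1)=5/24, b=Δ0−h0·(2M0+M1)/6=-53/24
seg 1: a=2, c=M1/2=5/8, d=(M2−M1)/(6·3)=-5/72, b=Δ1−h1·(2M1+M2)/6=-19/12
t_q=3/4 → seg 0, τ=3/4; S=4+-53/24·τ+0·τ²+5/24·τ³=1245/512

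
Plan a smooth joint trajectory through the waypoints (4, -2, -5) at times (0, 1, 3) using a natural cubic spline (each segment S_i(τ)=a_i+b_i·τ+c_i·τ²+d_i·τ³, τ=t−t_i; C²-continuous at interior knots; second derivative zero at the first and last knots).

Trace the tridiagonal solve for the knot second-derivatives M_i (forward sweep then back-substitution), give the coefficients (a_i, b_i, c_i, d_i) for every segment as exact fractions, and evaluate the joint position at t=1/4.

  seg 0: a=4 b=-27/4 c=0 d=3/4
  seg 1: a=-2 b=-9/2 c=9/4 d=-3/8
S(1/4) = 595/256

Δ: Δ0=-6, Δ1=-3/2
row 1: diag=6, rhs=27; c'=1/3, d'=9/2
back: M1=9/2
M: M0=0, M1=9/2, M2=0
seg 0: a=4, c=M0/2=0, d=(M1−M0)/(6·1)=3/4, b=Δ0−h0·(2M0+M1)/6=-27/4
seg 1: a=-2, c=M1/2=9/4, d=(M2−M1)/(6·2)=-3/8, b=Δ1−h1·(2M1+M2)/6=-9/2
t_q=1/4 → seg 0, τ=1/4; S=4+-27/4·τ+0·τ²+3/4·τ³=595/256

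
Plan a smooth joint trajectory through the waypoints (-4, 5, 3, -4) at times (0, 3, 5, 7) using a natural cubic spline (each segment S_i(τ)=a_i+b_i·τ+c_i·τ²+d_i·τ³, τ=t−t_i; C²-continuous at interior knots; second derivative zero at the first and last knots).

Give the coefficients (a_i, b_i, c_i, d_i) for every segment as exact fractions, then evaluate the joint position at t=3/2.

  seg 0: a=-4 b=309/76 c=0 d=-9/76
  seg 1: a=5 b=33/38 c=-81/76 d=5/76
  seg 2: a=3 b=-99/38 c=-51/76 d=17/152
S(3/2) = 1033/608

Δ: Δ0=3, Δ1=-1, Δ2=-7/2
row 1: diag=10, rhs=-24; c'=1/5, d'=-12/5
row 2: denom=8−2·1/5=38/5; d'=(-15−2·-12/5)/(38/5)=-51/38
back: M2=-51/38
back: M1=-12/5−1/5·-51/38=-81/38
M: M0=0, M1=-81/38, M2=-51/38, M3=0
seg 0: a=-4, c=M0/2=0, d=(M1−M0)/(6·3)=-9/76, b=Δ0−h0·(2M0+M1)/6=309/76
seg 1: a=5, c=M1/2=-81/76, d=(M2−M1)/(6·2)=5/76, b=Δ1−h1·(2M1+M2)/6=33/38
seg 2: a=3, c=M2/2=-51/76, d=(M3−M2)/(6·2)=17/152, b=Δ2−h2·(2M2+M3)/6=-99/38
t_q=3/2 → seg 0, τ=3/2; S=-4+309/76·τ+0·τ²+-9/76·τ³=1033/608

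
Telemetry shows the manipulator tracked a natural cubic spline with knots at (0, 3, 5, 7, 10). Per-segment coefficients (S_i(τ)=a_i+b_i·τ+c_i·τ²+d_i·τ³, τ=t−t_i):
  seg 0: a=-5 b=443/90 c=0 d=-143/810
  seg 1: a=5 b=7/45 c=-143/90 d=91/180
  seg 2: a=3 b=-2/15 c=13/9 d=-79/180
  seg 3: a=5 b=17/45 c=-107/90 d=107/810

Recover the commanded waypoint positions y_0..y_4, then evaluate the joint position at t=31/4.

y_0=-5 y_1=5 y_2=3 y_3=5 y_4=-1
S(31/4) = 2989/640

y_0 = S_0(0) = a_0 = -5
y_1 = S_1(0) = a_1 = 5
y_2 = S_2(0) = a_2 = 3
y_3 = S_3(0) = a_3 = 5
y_4 = S_3(3) = -1
t_q=31/4 is in segment 3 (τ=3/4); S_3(τ)=2989/640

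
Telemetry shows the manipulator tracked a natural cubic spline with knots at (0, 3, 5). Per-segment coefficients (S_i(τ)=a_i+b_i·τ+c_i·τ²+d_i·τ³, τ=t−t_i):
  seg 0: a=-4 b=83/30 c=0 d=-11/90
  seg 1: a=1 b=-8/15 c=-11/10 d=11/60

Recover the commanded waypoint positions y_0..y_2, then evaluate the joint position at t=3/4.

y_0=-4 y_1=1 y_2=-3
S(3/4) = -253/128

y_0 = S_0(0) = a_0 = -4
y_1 = S_1(0) = a_1 = 1
y_2 = S_1(2) = -3
t_q=3/4 is in segment 0 (τ=3/4); S_0(τ)=-253/128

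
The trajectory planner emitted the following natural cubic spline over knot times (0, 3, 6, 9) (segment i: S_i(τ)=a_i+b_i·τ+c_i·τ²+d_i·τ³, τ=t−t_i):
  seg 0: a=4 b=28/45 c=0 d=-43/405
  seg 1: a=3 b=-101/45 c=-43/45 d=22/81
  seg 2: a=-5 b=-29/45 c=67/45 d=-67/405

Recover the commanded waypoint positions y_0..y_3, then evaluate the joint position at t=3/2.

y_0=4 y_1=3 y_2=-5 y_3=2
S(3/2) = 183/40

y_0 = S_0(0) = a_0 = 4
y_1 = S_1(0) = a_1 = 3
y_2 = S_2(0) = a_2 = -5
y_3 = S_2(3) = 2
t_q=3/2 is in segment 0 (τ=3/2); S_0(τ)=183/40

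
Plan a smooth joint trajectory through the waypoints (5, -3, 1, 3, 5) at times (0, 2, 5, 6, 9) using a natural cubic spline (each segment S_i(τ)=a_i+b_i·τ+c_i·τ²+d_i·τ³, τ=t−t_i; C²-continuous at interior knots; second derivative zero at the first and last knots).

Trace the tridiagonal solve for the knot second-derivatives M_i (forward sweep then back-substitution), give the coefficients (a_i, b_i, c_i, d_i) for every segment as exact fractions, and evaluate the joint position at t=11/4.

  seg 0: a=5 b=-1432/279 c=0 d=79/279
  seg 1: a=-3 b=-484/279 c=158/93 d=-566/2511
  seg 2: a=1 b=662/279 c=-92/279 d=-4/93
  seg 3: a=3 b=442/279 c=-128/279 d=128/2511
S(11/4) = -3413/992

Δ: Δ0=-4, Δ1=4/3, Δ2=2, Δ3=2/3
row 1: diag=10, rhs=32; c'=3/10, d'=16/5
row 2: denom=8−3·3/10=71/10; d'=(4−3·16/5)/(71/10)=-56/71
row 3: denom=8−1·10/71=558/71; d'=(-8−1·-56/71)/(558/71)=-256/279
back: M3=-256/279
back: M2=-56/71−10/71·-256/279=-184/279
back: M1=16/5−3/10·-184/279=316/93
M: M0=0, M1=316/93, M2=-184/279, M3=-256/279, M4=0
seg 0: a=5, c=M0/2=0, d=(M1−M0)/(6·2)=79/279, b=Δ0−h0·(2M0+M1)/6=-1432/279
seg 1: a=-3, c=M1/2=158/93, d=(M2−M1)/(6·3)=-566/2511, b=Δ1−h1·(2M1+M2)/6=-484/279
seg 2: a=1, c=M2/2=-92/279, d=(M3−M2)/(6·1)=-4/93, b=Δ2−h2·(2M2+M3)/6=662/279
seg 3: a=3, c=M3/2=-128/279, d=(M4−M3)/(6·3)=128/2511, b=Δ3−h3·(2M3+M4)/6=442/279
t_q=11/4 → seg 1, τ=3/4; S=-3+-484/279·τ+158/93·τ²+-566/2511·τ³=-3413/992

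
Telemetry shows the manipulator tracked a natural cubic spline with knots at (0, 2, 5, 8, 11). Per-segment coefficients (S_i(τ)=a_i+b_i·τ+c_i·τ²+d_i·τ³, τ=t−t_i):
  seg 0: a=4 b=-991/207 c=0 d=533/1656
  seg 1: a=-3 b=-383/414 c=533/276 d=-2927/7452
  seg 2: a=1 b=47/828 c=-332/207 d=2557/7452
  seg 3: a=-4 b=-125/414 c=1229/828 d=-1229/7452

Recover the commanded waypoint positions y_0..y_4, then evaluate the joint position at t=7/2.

y_0=4 y_1=-3 y_2=1 y_3=-4 y_4=4
S(7/2) = -1007/736

y_0 = S_0(0) = a_0 = 4
y_1 = S_1(0) = a_1 = -3
y_2 = S_2(0) = a_2 = 1
y_3 = S_3(0) = a_3 = -4
y_4 = S_3(3) = 4
t_q=7/2 is in segment 1 (τ=3/2); S_1(τ)=-1007/736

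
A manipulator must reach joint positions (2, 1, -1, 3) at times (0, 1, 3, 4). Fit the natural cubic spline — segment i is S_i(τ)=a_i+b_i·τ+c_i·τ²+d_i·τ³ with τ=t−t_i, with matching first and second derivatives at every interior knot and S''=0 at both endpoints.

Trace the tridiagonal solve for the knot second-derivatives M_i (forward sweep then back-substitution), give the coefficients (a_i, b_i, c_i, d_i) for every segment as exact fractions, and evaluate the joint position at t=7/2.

  seg 0: a=2 b=-11/16 c=0 d=-5/16
  seg 1: a=1 b=-13/8 c=-15/16 d=5/8
  seg 2: a=-1 b=17/8 c=45/16 d=-15/16
S(7/2) = 83/128

Δ: Δ0=-1, Δ1=-1, Δ2=4
row 1: diag=6, rhs=0; c'=1/3, d'=0
row 2: denom=6−2·1/3=16/3; d'=(30−2·0)/(16/3)=45/8
back: M2=45/8
back: M1=0−1/3·45/8=-15/8
M: M0=0, M1=-15/8, M2=45/8, M3=0
seg 0: a=2, c=M0/2=0, d=(M1−M0)/(6·1)=-5/16, b=Δ0−h0·(2M0+M1)/6=-11/16
seg 1: a=1, c=M1/2=-15/16, d=(M2−M1)/(6·2)=5/8, b=Δ1−h1·(2M1+M2)/6=-13/8
seg 2: a=-1, c=M2/2=45/16, d=(M3−M2)/(6·1)=-15/16, b=Δ2−h2·(2M2+M3)/6=17/8
t_q=7/2 → seg 2, τ=1/2; S=-1+17/8·τ+45/16·τ²+-15/16·τ³=83/128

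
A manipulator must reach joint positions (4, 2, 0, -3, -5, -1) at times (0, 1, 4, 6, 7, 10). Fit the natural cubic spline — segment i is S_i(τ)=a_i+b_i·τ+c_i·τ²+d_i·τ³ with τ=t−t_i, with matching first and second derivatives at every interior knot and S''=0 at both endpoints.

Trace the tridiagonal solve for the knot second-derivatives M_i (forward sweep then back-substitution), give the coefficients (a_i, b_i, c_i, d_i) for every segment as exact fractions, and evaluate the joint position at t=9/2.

  seg 0: a=4 b=-13639/6162 c=0 d=1315/6162
  seg 1: a=2 b=-4847/3081 c=1315/2054 d=-2083/18486
  seg 2: a=0 b=-367/474 c=-384/1027 d=17/3081
  seg 3: a=-3 b=-13579/6162 c=-350/1027 d=3355/6162
  seg 4: a=-5 b=-3857/3081 c=2655/2054 d=-295/2054
S(9/2) = -3943/8216

Δ: Δ0=-2, Δ1=-2/3, Δ2=-3/2, Δ3=-2, Δ4=4/3
row 1: diag=8, rhs=8; c'=3/8, d'=1
row 2: denom=10−3·3/8=71/8; d'=(-5−3·1)/(71/8)=-64/71
row 3: denom=6−2·16/71=394/71; d'=(-3−2·-64/71)/(394/71)=-85/394
row 4: denom=8−1·71/394=3081/394; d'=(20−1·-85/394)/(3081/394)=2655/1027
back: M4=2655/1027
back: M3=-85/394−71/394·2655/1027=-700/1027
back: M2=-64/71−16/71·-700/1027=-768/1027
back: M1=1−3/8·-768/1027=1315/1027
M: M0=0, M1=1315/1027, M2=-768/1027, M3=-700/1027, M4=2655/1027, M5=0
seg 0: a=4, c=M0/2=0, d=(M1−M0)/(6·1)=1315/6162, b=Δ0−h0·(2M0+M1)/6=-13639/6162
seg 1: a=2, c=M1/2=1315/2054, d=(M2−M1)/(6·3)=-2083/18486, b=Δ1−h1·(2M1+M2)/6=-4847/3081
seg 2: a=0, c=M2/2=-384/1027, d=(M3−M2)/(6·2)=17/3081, b=Δ2−h2·(2M2+M3)/6=-367/474
seg 3: a=-3, c=M3/2=-350/1027, d=(M4−M3)/(6·1)=3355/6162, b=Δ3−h3·(2M3+M4)/6=-13579/6162
seg 4: a=-5, c=M4/2=2655/2054, d=(M5−M4)/(6·3)=-295/2054, b=Δ4−h4·(2M4+M5)/6=-3857/3081
t_q=9/2 → seg 2, τ=1/2; S=0+-367/474·τ+-384/1027·τ²+17/3081·τ³=-3943/8216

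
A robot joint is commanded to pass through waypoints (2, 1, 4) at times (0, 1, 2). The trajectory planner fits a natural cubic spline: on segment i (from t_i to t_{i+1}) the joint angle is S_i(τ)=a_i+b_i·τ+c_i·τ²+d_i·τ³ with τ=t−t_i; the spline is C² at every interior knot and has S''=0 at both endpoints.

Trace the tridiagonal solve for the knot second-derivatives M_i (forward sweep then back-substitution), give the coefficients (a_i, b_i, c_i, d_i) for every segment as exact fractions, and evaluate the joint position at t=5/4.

  seg 0: a=2 b=-2 c=0 d=1
  seg 1: a=1 b=1 c=3 d=-1
S(5/4) = 91/64

Δ: Δ0=-1, Δ1=3
row 1: diag=4, rhs=24; c'=1/4, d'=6
back: M1=6
M: M0=0, M1=6, M2=0
seg 0: a=2, c=M0/2=0, d=(M1−M0)/(6·1)=1, b=Δ0−h0·(2M0+M1)/6=-2
seg 1: a=1, c=M1/2=3, d=(M2−M1)/(6·1)=-1, b=Δ1−h1·(2M1+M2)/6=1
t_q=5/4 → seg 1, τ=1/4; S=1+1·τ+3·τ²+-1·τ³=91/64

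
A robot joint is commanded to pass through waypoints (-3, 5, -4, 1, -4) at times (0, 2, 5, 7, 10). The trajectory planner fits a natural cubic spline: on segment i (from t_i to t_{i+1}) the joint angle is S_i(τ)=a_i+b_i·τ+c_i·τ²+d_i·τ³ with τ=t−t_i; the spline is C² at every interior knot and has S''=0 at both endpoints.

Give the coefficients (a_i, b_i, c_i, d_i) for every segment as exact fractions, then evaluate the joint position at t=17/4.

Δ: Δ0=4, Δ1=-3, Δ2=5/2, Δ3=-5/3
row 1: diag=10, rhs=-42; c'=3/10, d'=-21/5
row 2: denom=10−3·3/10=91/10; d'=(33−3·-21/5)/(91/10)=456/91
row 3: denom=10−2·20/91=870/91; d'=(-25−2·456/91)/(870/91)=-3187/870
back: M3=-3187/870
back: M2=456/91−20/91·-3187/870=506/87
back: M1=-21/5−3/10·506/87=-862/145
M: M0=0, M1=-862/145, M2=506/87, M3=-3187/870, M4=0
seg 0: a=-3, c=M0/2=0, d=(M1−M0)/(6·2)=-431/870, b=Δ0−h0·(2M0+M1)/6=2602/435
seg 1: a=5, c=M1/2=-431/145, d=(M2−M1)/(6·3)=2558/3915, b=Δ1−h1·(2M1+M2)/6=16/435
seg 2: a=-4, c=M2/2=253/87, d=(M3−M2)/(6·2)=-2749/3480, b=Δ2−h2·(2M2+M3)/6=-68/435
seg 3: a=1, c=M3/2=-3187/1740, d=(M4−M3)/(6·3)=3187/15660, b=Δ3−h3·(2M3+M4)/6=579/290
t_q=17/4 → seg 1, τ=9/4; S=5+16/435·τ+-431/145·τ²+2558/3915·τ³=-2341/928

  seg 0: a=-3 b=2602/435 c=0 d=-431/870
  seg 1: a=5 b=16/435 c=-431/145 d=2558/3915
  seg 2: a=-4 b=-68/435 c=253/87 d=-2749/3480
  seg 3: a=1 b=579/290 c=-3187/1740 d=3187/15660
S(17/4) = -2341/928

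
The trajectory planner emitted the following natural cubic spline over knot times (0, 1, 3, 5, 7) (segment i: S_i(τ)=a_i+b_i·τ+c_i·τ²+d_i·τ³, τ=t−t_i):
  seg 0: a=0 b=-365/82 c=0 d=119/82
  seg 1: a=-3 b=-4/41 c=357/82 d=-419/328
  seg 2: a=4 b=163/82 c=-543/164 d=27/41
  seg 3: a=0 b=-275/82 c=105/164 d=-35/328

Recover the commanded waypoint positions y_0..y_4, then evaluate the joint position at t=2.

y_0=0 y_1=-3 y_2=4 y_3=0 y_4=-5
S(2) = -7/328

y_0 = S_0(0) = a_0 = 0
y_1 = S_1(0) = a_1 = -3
y_2 = S_2(0) = a_2 = 4
y_3 = S_3(0) = a_3 = 0
y_4 = S_3(2) = -5
t_q=2 is in segment 1 (τ=1); S_1(τ)=-7/328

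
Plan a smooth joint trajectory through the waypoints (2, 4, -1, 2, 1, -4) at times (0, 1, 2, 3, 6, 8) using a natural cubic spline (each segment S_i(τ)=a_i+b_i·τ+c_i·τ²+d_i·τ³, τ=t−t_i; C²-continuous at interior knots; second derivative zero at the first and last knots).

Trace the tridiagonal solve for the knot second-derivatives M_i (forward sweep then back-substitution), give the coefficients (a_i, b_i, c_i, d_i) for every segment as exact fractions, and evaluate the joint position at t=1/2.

Δ: Δ0=2, Δ1=-5, Δ2=3, Δ3=-1/3, Δ4=-5/2
row 1: diag=4, rhs=-42; c'=1/4, d'=-21/2
row 2: denom=4−1·1/4=15/4; d'=(48−1·-21/2)/(15/4)=78/5
row 3: denom=8−1·4/15=116/15; d'=(-20−1·78/5)/(116/15)=-267/58
row 4: denom=10−3·45/116=1025/116; d'=(-13−3·-267/58)/(1025/116)=94/1025
back: M4=94/1025
back: M3=-267/58−45/116·94/1025=-951/205
back: M2=78/5−4/15·-951/205=17258/1025
back: M1=-21/2−1/4·17258/1025=-15077/1025
M: M0=0, M1=-15077/1025, M2=17258/1025, M3=-951/205, M4=94/1025, M5=0
seg 0: a=2, c=M0/2=0, d=(M1−M0)/(6·1)=-15077/6150, b=Δ0−h0·(2M0+M1)/6=27377/6150
seg 1: a=4, c=M1/2=-15077/2050, d=(M2−M1)/(6·1)=6467/1230, b=Δ1−h1·(2M1+M2)/6=-8927/3075
seg 2: a=-1, c=M2/2=8629/1025, d=(M3−M2)/(6·1)=-22013/6150, b=Δ2−h2·(2M2+M3)/6=-11311/6150
seg 3: a=2, c=M3/2=-951/410, d=(M4−M3)/(6·3)=4849/18450, b=Δ3−h3·(2M3+M4)/6=13099/3075
seg 4: a=1, c=M4/2=47/1025, d=(M5−M4)/(6·2)=-47/6150, b=Δ4−h4·(2M4+M5)/6=-15751/6150
t_q=1/2 → seg 0, τ=1/2; S=2+27377/6150·τ+0·τ²+-15077/6150·τ³=64277/16400

  seg 0: a=2 b=27377/6150 c=0 d=-15077/6150
  seg 1: a=4 b=-8927/3075 c=-15077/2050 d=6467/1230
  seg 2: a=-1 b=-11311/6150 c=8629/1025 d=-22013/6150
  seg 3: a=2 b=13099/3075 c=-951/410 d=4849/18450
  seg 4: a=1 b=-15751/6150 c=47/1025 d=-47/6150
S(1/2) = 64277/16400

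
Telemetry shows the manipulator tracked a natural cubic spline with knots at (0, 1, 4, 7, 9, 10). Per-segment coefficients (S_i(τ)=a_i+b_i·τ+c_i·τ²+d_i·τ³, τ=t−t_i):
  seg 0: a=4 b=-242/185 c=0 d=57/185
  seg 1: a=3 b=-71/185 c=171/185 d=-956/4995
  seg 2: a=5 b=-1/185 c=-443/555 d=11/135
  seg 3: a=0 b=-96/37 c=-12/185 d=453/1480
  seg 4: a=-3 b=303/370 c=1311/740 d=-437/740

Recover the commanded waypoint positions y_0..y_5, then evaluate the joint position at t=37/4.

y_0 = S_0(0) = a_0 = 4
y_1 = S_1(0) = a_1 = 3
y_2 = S_2(0) = a_2 = 5
y_3 = S_3(0) = a_3 = 0
y_4 = S_4(0) = a_4 = -3
y_5 = S_4(1) = -1
t_q=37/4 is in segment 4 (τ=1/4); S_4(τ)=-127577/47360

y_0=4 y_1=3 y_2=5 y_3=0 y_4=-3 y_5=-1
S(37/4) = -127577/47360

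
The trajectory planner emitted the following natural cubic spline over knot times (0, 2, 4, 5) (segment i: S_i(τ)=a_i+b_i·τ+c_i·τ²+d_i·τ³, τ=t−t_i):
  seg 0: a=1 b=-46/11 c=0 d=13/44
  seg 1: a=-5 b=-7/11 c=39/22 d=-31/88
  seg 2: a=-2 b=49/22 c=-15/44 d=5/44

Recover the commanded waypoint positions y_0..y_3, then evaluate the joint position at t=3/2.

y_0=1 y_1=-5 y_2=-2 y_3=0
S(3/2) = -1505/352

y_0 = S_0(0) = a_0 = 1
y_1 = S_1(0) = a_1 = -5
y_2 = S_2(0) = a_2 = -2
y_3 = S_2(1) = 0
t_q=3/2 is in segment 0 (τ=3/2); S_0(τ)=-1505/352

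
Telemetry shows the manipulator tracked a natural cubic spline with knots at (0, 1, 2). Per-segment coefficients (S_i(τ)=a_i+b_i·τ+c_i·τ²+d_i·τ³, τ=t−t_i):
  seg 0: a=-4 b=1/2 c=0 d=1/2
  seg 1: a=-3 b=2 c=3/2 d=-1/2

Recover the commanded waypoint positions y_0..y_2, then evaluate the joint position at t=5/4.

y_0=-4 y_1=-3 y_2=0
S(5/4) = -309/128

y_0 = S_0(0) = a_0 = -4
y_1 = S_1(0) = a_1 = -3
y_2 = S_1(1) = 0
t_q=5/4 is in segment 1 (τ=1/4); S_1(τ)=-309/128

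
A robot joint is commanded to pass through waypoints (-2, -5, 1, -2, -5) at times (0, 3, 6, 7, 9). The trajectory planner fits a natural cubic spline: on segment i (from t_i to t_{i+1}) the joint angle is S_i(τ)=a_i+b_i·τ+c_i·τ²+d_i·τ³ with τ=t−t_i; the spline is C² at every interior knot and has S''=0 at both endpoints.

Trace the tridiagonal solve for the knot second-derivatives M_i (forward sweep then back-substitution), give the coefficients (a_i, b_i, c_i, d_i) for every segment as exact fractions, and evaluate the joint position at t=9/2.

  seg 0: a=-2 b=-811/340 c=0 d=157/1020
  seg 1: a=-5 b=301/170 c=471/340 d=-89/204
  seg 2: a=1 b=-577/340 c=-216/85 d=421/340
  seg 3: a=-2 b=-521/170 c=399/340 d=-133/680
S(9/2) = -1903/2720

Δ: Δ0=-1, Δ1=2, Δ2=-3, Δ3=-3/2
row 1: diag=12, rhs=18; c'=1/4, d'=3/2
row 2: denom=8−3·1/4=29/4; d'=(-30−3·3/2)/(29/4)=-138/29
row 3: denom=6−1·4/29=170/29; d'=(9−1·-138/29)/(170/29)=399/170
back: M3=399/170
back: M2=-138/29−4/29·399/170=-432/85
back: M1=3/2−1/4·-432/85=471/170
M: M0=0, M1=471/170, M2=-432/85, M3=399/170, M4=0
seg 0: a=-2, c=M0/2=0, d=(M1−M0)/(6·3)=157/1020, b=Δ0−h0·(2M0+M1)/6=-811/340
seg 1: a=-5, c=M1/2=471/340, d=(M2−M1)/(6·3)=-89/204, b=Δ1−h1·(2M1+M2)/6=301/170
seg 2: a=1, c=M2/2=-216/85, d=(M3−M2)/(6·1)=421/340, b=Δ2−h2·(2M2+M3)/6=-577/340
seg 3: a=-2, c=M3/2=399/340, d=(M4−M3)/(6·2)=-133/680, b=Δ3−h3·(2M3+M4)/6=-521/170
t_q=9/2 → seg 1, τ=3/2; S=-5+301/170·τ+471/340·τ²+-89/204·τ³=-1903/2720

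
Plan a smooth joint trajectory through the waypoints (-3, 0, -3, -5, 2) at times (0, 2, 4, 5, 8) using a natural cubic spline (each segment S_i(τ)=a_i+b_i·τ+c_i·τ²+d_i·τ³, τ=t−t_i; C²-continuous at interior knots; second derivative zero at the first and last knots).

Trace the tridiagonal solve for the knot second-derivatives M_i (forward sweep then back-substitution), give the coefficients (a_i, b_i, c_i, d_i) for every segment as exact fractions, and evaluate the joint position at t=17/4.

Δ: Δ0=3/2, Δ1=-3/2, Δ2=-2, Δ3=7/3
row 1: diag=8, rhs=-18; c'=1/4, d'=-9/4
row 2: denom=6−2·1/4=11/2; d'=(-3−2·-9/4)/(11/2)=3/11
row 3: denom=8−1·2/11=86/11; d'=(26−1·3/11)/(86/11)=283/86
back: M3=283/86
back: M2=3/11−2/11·283/86=-14/43
back: M1=-9/4−1/4·-14/43=-373/172
M: M0=0, M1=-373/172, M2=-14/43, M3=283/86, M4=0
seg 0: a=-3, c=M0/2=0, d=(M1−M0)/(6·2)=-373/2064, b=Δ0−h0·(2M0+M1)/6=1147/516
seg 1: a=0, c=M1/2=-373/344, d=(M2−M1)/(6·2)=317/2064, b=Δ1−h1·(2M1+M2)/6=7/129
seg 2: a=-3, c=M2/2=-7/43, d=(M3−M2)/(6·1)=311/516, b=Δ2−h2·(2M2+M3)/6=-1259/516
seg 3: a=-5, c=M3/2=283/172, d=(M4−M3)/(6·3)=-283/1548, b=Δ3−h3·(2M3+M4)/6=-247/258
t_q=17/4 → seg 2, τ=1/4; S=-3+-1259/516·τ+-7/43·τ²+311/516·τ³=-39747/11008

  seg 0: a=-3 b=1147/516 c=0 d=-373/2064
  seg 1: a=0 b=7/129 c=-373/344 d=317/2064
  seg 2: a=-3 b=-1259/516 c=-7/43 d=311/516
  seg 3: a=-5 b=-247/258 c=283/172 d=-283/1548
S(17/4) = -39747/11008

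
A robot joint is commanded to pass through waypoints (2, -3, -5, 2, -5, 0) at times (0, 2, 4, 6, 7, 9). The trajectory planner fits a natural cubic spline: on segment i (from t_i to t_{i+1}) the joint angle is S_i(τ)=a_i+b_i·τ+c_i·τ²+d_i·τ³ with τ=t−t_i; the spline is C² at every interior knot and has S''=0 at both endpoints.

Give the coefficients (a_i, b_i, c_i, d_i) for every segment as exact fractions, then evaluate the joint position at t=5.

Δ: Δ0=-5/2, Δ1=-1, Δ2=7/2, Δ3=-7, Δ4=5/2
row 1: diag=8, rhs=9; c'=1/4, d'=9/8
row 2: denom=8−2·1/4=15/2; d'=(27−2·9/8)/(15/2)=33/10
row 3: denom=6−2·4/15=82/15; d'=(-63−2·33/10)/(82/15)=-522/41
row 4: denom=6−1·15/82=477/82; d'=(57−1·-522/41)/(477/82)=1906/159
back: M4=1906/159
back: M3=-522/41−15/82·1906/159=-791/53
back: M2=33/10−4/15·-791/53=2315/318
back: M1=9/8−1/4·2315/318=-221/318
M: M0=0, M1=-221/318, M2=2315/318, M3=-791/53, M4=1906/159, M5=0
seg 0: a=2, c=M0/2=0, d=(M1−M0)/(6·2)=-221/3816, b=Δ0−h0·(2M0+M1)/6=-1082/477
seg 1: a=-3, c=M1/2=-221/636, d=(M2−M1)/(6·2)=317/477, b=Δ1−h1·(2M1+M2)/6=-2827/954
seg 2: a=-5, c=M2/2=2315/636, d=(M3−M2)/(6·2)=-7061/3816, b=Δ2−h2·(2M2+M3)/6=3455/954
seg 3: a=2, c=M3/2=-791/106, d=(M4−M3)/(6·1)=4279/954, b=Δ3−h3·(2M3+M4)/6=-1919/477
seg 4: a=-5, c=M4/2=953/159, d=(M5−M4)/(6·2)=-953/954, b=Δ4−h4·(2M4+M5)/6=-5239/954
t_q=5 → seg 2, τ=1; S=-5+3455/954·τ+2315/636·τ²+-7061/3816·τ³=523/1272

  seg 0: a=2 b=-1082/477 c=0 d=-221/3816
  seg 1: a=-3 b=-2827/954 c=-221/636 d=317/477
  seg 2: a=-5 b=3455/954 c=2315/636 d=-7061/3816
  seg 3: a=2 b=-1919/477 c=-791/106 d=4279/954
  seg 4: a=-5 b=-5239/954 c=953/159 d=-953/954
S(5) = 523/1272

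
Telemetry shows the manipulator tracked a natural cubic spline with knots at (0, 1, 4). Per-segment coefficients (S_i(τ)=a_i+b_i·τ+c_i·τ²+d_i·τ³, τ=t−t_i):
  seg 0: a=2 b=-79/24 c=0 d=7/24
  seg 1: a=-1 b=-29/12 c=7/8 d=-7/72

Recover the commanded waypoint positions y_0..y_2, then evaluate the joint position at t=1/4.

y_0=2 y_1=-1 y_2=-3
S(1/4) = 605/512

y_0 = S_0(0) = a_0 = 2
y_1 = S_1(0) = a_1 = -1
y_2 = S_1(3) = -3
t_q=1/4 is in segment 0 (τ=1/4); S_0(τ)=605/512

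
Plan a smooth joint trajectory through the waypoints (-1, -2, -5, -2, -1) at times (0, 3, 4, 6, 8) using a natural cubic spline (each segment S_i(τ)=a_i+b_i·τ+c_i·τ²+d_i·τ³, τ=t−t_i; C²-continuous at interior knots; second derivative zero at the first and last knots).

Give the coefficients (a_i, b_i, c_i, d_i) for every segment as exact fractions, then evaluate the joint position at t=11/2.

  seg 0: a=-1 b=527/516 c=0 d=-233/1548
  seg 1: a=-2 b=-785/258 c=-233/172 d=721/516
  seg 2: a=-5 b=-805/516 c=122/43 d=-1349/2064
  seg 3: a=-2 b=251/129 c=-373/344 d=373/2064
S(11/2) = -17405/5504

Δ: Δ0=-1/3, Δ1=-3, Δ2=3/2, Δ3=1/2
row 1: diag=8, rhs=-16; c'=1/8, d'=-2
row 2: denom=6−1·1/8=47/8; d'=(27−1·-2)/(47/8)=232/47
row 3: denom=8−2·16/47=344/47; d'=(-6−2·232/47)/(344/47)=-373/172
back: M3=-373/172
back: M2=232/47−16/47·-373/172=244/43
back: M1=-2−1/8·244/43=-233/86
M: M0=0, M1=-233/86, M2=244/43, M3=-373/172, M4=0
seg 0: a=-1, c=M0/2=0, d=(M1−M0)/(6·3)=-233/1548, b=Δ0−h0·(2M0+M1)/6=527/516
seg 1: a=-2, c=M1/2=-233/172, d=(M2−M1)/(6·1)=721/516, b=Δ1−h1·(2M1+M2)/6=-785/258
seg 2: a=-5, c=M2/2=122/43, d=(M3−M2)/(6·2)=-1349/2064, b=Δ2−h2·(2M2+M3)/6=-805/516
seg 3: a=-2, c=M3/2=-373/344, d=(M4−M3)/(6·2)=373/2064, b=Δ3−h3·(2M3+M4)/6=251/129
t_q=11/2 → seg 2, τ=3/2; S=-5+-805/516·τ+122/43·τ²+-1349/2064·τ³=-17405/5504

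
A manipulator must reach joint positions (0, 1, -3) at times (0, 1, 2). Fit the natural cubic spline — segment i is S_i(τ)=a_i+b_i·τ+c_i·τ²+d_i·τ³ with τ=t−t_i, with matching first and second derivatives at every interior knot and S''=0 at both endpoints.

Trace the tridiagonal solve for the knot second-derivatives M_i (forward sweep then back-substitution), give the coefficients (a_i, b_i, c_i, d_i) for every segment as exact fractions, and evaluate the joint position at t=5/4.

Δ: Δ0=1, Δ1=-4
row 1: diag=4, rhs=-30; c'=1/4, d'=-15/2
back: M1=-15/2
M: M0=0, M1=-15/2, M2=0
seg 0: a=0, c=M0/2=0, d=(M1−M0)/(6·1)=-5/4, b=Δ0−h0·(2M0+M1)/6=9/4
seg 1: a=1, c=M1/2=-15/4, d=(M2−M1)/(6·1)=5/4, b=Δ1−h1·(2M1+M2)/6=-3/2
t_q=5/4 → seg 1, τ=1/4; S=1+-3/2·τ+-15/4·τ²+5/4·τ³=105/256

  seg 0: a=0 b=9/4 c=0 d=-5/4
  seg 1: a=1 b=-3/2 c=-15/4 d=5/4
S(5/4) = 105/256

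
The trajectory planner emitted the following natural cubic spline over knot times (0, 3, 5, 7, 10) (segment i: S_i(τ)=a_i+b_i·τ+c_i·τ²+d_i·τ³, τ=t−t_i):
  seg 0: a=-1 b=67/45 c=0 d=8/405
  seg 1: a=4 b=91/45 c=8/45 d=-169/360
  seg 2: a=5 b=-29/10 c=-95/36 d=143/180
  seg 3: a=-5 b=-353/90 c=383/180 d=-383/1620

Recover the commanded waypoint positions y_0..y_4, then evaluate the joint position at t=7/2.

y_0=-1 y_1=4 y_2=5 y_3=-5 y_4=-4
S(7/2) = 1599/320

y_0 = S_0(0) = a_0 = -1
y_1 = S_1(0) = a_1 = 4
y_2 = S_2(0) = a_2 = 5
y_3 = S_3(0) = a_3 = -5
y_4 = S_3(3) = -4
t_q=7/2 is in segment 1 (τ=1/2); S_1(τ)=1599/320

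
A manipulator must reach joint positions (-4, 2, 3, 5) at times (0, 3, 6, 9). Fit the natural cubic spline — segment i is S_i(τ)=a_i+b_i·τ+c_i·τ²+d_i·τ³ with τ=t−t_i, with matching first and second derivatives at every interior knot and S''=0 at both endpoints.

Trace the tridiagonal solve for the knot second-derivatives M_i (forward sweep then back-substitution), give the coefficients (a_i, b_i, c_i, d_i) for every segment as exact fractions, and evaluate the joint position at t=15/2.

  seg 0: a=-4 b=37/15 c=0 d=-7/135
  seg 1: a=2 b=16/15 c=-7/15 d=2/27
  seg 2: a=3 b=4/15 c=1/5 d=-1/45
S(15/2) = 151/40

Δ: Δ0=2, Δ1=1/3, Δ2=2/3
row 1: diag=12, rhs=-10; c'=1/4, d'=-5/6
row 2: denom=12−3·1/4=45/4; d'=(2−3·-5/6)/(45/4)=2/5
back: M2=2/5
back: M1=-5/6−1/4·2/5=-14/15
M: M0=0, M1=-14/15, M2=2/5, M3=0
seg 0: a=-4, c=M0/2=0, d=(M1−M0)/(6·3)=-7/135, b=Δ0−h0·(2M0+M1)/6=37/15
seg 1: a=2, c=M1/2=-7/15, d=(M2−M1)/(6·3)=2/27, b=Δ1−h1·(2M1+M2)/6=16/15
seg 2: a=3, c=M2/2=1/5, d=(M3−M2)/(6·3)=-1/45, b=Δ2−h2·(2M2+M3)/6=4/15
t_q=15/2 → seg 2, τ=3/2; S=3+4/15·τ+1/5·τ²+-1/45·τ³=151/40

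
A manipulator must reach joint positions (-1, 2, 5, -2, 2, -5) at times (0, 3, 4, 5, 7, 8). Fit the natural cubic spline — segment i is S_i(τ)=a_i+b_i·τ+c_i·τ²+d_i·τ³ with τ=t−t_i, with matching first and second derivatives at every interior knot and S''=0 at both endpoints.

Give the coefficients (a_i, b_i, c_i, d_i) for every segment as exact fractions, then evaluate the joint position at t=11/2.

Δ: Δ0=1, Δ1=3, Δ2=-7, Δ3=2, Δ4=-7
row 1: diag=8, rhs=12; c'=1/8, d'=3/2
row 2: denom=4−1·1/8=31/8; d'=(-60−1·3/2)/(31/8)=-492/31
row 3: denom=6−1·8/31=178/31; d'=(54−1·-492/31)/(178/31)=1083/89
row 4: denom=6−2·31/89=472/89; d'=(-54−2·1083/89)/(472/89)=-1743/118
back: M4=-1743/118
back: M3=1083/89−31/89·-1743/118=2043/118
back: M2=-492/31−8/31·2043/118=-1200/59
back: M1=3/2−1/8·-1200/59=477/118
M: M0=0, M1=477/118, M2=-1200/59, M3=2043/118, M4=-1743/118, M5=0
seg 0: a=-1, c=M0/2=0, d=(M1−M0)/(6·3)=53/236, b=Δ0−h0·(2M0+M1)/6=-241/236
seg 1: a=2, c=M1/2=477/236, d=(M2−M1)/(6·1)=-959/236, b=Δ1−h1·(2M1+M2)/6=595/118
seg 2: a=5, c=M2/2=-600/59, d=(M3−M2)/(6·1)=1481/236, b=Δ2−h2·(2M2+M3)/6=-733/236
seg 3: a=-2, c=M3/2=2043/236, d=(M4−M3)/(6·2)=-631/236, b=Δ3−h3·(2M3+M4)/6=-545/118
seg 4: a=2, c=M4/2=-1743/236, d=(M5−M4)/(6·1)=581/236, b=Δ4−h4·(2M4+M5)/6=-245/118
t_q=11/2 → seg 3, τ=1/2; S=-2+-545/118·τ+2043/236·τ²+-631/236·τ³=-4681/1888

  seg 0: a=-1 b=-241/236 c=0 d=53/236
  seg 1: a=2 b=595/118 c=477/236 d=-959/236
  seg 2: a=5 b=-733/236 c=-600/59 d=1481/236
  seg 3: a=-2 b=-545/118 c=2043/236 d=-631/236
  seg 4: a=2 b=-245/118 c=-1743/236 d=581/236
S(11/2) = -4681/1888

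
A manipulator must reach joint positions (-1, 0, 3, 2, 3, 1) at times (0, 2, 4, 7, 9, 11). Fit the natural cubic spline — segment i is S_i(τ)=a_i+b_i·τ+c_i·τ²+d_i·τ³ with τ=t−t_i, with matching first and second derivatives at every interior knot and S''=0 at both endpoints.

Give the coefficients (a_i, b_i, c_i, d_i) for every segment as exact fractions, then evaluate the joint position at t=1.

Δ: Δ0=1/2, Δ1=3/2, Δ2=-1/3, Δ3=1/2, Δ4=-1
row 1: diag=8, rhs=6; c'=1/4, d'=3/4
row 2: denom=10−2·1/4=19/2; d'=(-11−2·3/4)/(19/2)=-25/19
row 3: denom=10−3·6/19=172/19; d'=(5−3·-25/19)/(172/19)=85/86
row 4: denom=8−2·19/86=325/43; d'=(-9−2·85/86)/(325/43)=-472/325
back: M4=-472/325
back: M3=85/86−19/86·-472/325=851/650
back: M2=-25/19−6/19·851/650=-562/325
back: M1=3/4−1/4·-562/325=1537/1300
M: M0=0, M1=1537/1300, M2=-562/325, M3=851/650, M4=-472/325, M5=0
seg 0: a=-1, c=M0/2=0, d=(M1−M0)/(6·2)=1537/15600, b=Δ0−h0·(2M0+M1)/6=413/3900
seg 1: a=0, c=M1/2=1537/2600, d=(M2−M1)/(6·2)=-757/3120, b=Δ1−h1·(2M1+M2)/6=1256/975
seg 2: a=3, c=M2/2=-281/325, d=(M3−M2)/(6·3)=79/468, b=Δ2−h2·(2M2+M3)/6=2891/3900
seg 3: a=2, c=M3/2=851/1300, d=(M4−M3)/(6·2)=-359/1560, b=Δ3−h3·(2M3+M4)/6=217/1950
seg 4: a=3, c=M4/2=-236/325, d=(M5−M4)/(6·2)=118/975, b=Δ4−h4·(2M4+M5)/6=-31/975
t_q=1 → seg 0, τ=1; S=-1+413/3900·τ+0·τ²+1537/15600·τ³=-4137/5200

  seg 0: a=-1 b=413/3900 c=0 d=1537/15600
  seg 1: a=0 b=1256/975 c=1537/2600 d=-757/3120
  seg 2: a=3 b=2891/3900 c=-281/325 d=79/468
  seg 3: a=2 b=217/1950 c=851/1300 d=-359/1560
  seg 4: a=3 b=-31/975 c=-236/325 d=118/975
S(1) = -4137/5200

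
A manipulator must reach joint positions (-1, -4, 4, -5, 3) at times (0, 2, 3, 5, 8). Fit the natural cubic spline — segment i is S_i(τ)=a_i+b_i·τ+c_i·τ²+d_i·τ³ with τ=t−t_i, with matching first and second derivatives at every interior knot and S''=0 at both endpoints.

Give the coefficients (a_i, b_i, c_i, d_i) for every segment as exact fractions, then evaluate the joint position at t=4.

  seg 0: a=-1 b=-5495/978 c=0 d=1007/978
  seg 1: a=-4 b=6589/978 c=1007/163 d=-4807/978
  seg 2: a=4 b=2126/489 c=-2793/326 d=8105/3912
  seg 3: a=-5 b=-4949/978 c=2519/652 d=-2519/5868
S(4) = 2415/1304

Δ: Δ0=-3/2, Δ1=8, Δ2=-9/2, Δ3=8/3
row 1: diag=6, rhs=57; c'=1/6, d'=19/2
row 2: denom=6−1·1/6=35/6; d'=(-75−1·19/2)/(35/6)=-507/35
row 3: denom=10−2·12/35=326/35; d'=(43−2·-507/35)/(326/35)=2519/326
back: M3=2519/326
back: M2=-507/35−12/35·2519/326=-2793/163
back: M1=19/2−1/6·-2793/163=2014/163
M: M0=0, M1=2014/163, M2=-2793/163, M3=2519/326, M4=0
seg 0: a=-1, c=M0/2=0, d=(M1−M0)/(6·2)=1007/978, b=Δ0−h0·(2M0+M1)/6=-5495/978
seg 1: a=-4, c=M1/2=1007/163, d=(M2−M1)/(6·1)=-4807/978, b=Δ1−h1·(2M1+M2)/6=6589/978
seg 2: a=4, c=M2/2=-2793/326, d=(M3−M2)/(6·2)=8105/3912, b=Δ2−h2·(2M2+M3)/6=2126/489
seg 3: a=-5, c=M3/2=2519/652, d=(M4−M3)/(6·3)=-2519/5868, b=Δ3−h3·(2M3+M4)/6=-4949/978
t_q=4 → seg 2, τ=1; S=4+2126/489·τ+-2793/326·τ²+8105/3912·τ³=2415/1304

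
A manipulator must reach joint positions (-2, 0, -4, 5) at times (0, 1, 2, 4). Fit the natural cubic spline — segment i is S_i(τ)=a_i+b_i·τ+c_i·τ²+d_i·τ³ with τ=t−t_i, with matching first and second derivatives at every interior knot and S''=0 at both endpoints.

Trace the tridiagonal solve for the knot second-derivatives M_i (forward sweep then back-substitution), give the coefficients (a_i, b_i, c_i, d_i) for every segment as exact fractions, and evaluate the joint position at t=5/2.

  seg 0: a=-2 b=181/46 c=0 d=-89/46
  seg 1: a=0 b=-43/23 c=-267/46 d=169/46
  seg 2: a=-4 b=-113/46 c=120/23 d=-20/23
S(5/2) = -371/92

Δ: Δ0=2, Δ1=-4, Δ2=9/2
row 1: diag=4, rhs=-36; c'=1/4, d'=-9
row 2: denom=6−1·1/4=23/4; d'=(51−1·-9)/(23/4)=240/23
back: M2=240/23
back: M1=-9−1/4·240/23=-267/23
M: M0=0, M1=-267/23, M2=240/23, M3=0
seg 0: a=-2, c=M0/2=0, d=(M1−M0)/(6·1)=-89/46, b=Δ0−h0·(2M0+M1)/6=181/46
seg 1: a=0, c=M1/2=-267/46, d=(M2−M1)/(6·1)=169/46, b=Δ1−h1·(2M1+M2)/6=-43/23
seg 2: a=-4, c=M2/2=120/23, d=(M3−M2)/(6·2)=-20/23, b=Δ2−h2·(2M2+M3)/6=-113/46
t_q=5/2 → seg 2, τ=1/2; S=-4+-113/46·τ+120/23·τ²+-20/23·τ³=-371/92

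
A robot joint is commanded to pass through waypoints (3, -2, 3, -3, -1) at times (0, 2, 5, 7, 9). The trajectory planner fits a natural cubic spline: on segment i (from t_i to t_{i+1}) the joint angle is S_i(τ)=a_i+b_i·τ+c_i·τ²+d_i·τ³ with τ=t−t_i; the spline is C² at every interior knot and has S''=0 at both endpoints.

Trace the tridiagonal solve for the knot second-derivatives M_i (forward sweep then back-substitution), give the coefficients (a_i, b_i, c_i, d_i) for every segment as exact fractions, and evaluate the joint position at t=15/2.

  seg 0: a=3 b=-1969/516 c=0 d=679/2064
  seg 1: a=-2 b=17/129 c=679/344 d=-503/1032
  seg 2: a=3 b=-1223/1032 c=-415/172 d=3107/4128
  seg 3: a=-3 b=-931/516 c=1447/688 d=-1447/4128
S(15/2) = -37649/11008

Δ: Δ0=-5/2, Δ1=5/3, Δ2=-3, Δ3=1
row 1: diag=10, rhs=25; c'=3/10, d'=5/2
row 2: denom=10−3·3/10=91/10; d'=(-28−3·5/2)/(91/10)=-355/91
row 3: denom=8−2·20/91=688/91; d'=(24−2·-355/91)/(688/91)=1447/344
back: M3=1447/344
back: M2=-355/91−20/91·1447/344=-415/86
back: M1=5/2−3/10·-415/86=679/172
M: M0=0, M1=679/172, M2=-415/86, M3=1447/344, M4=0
seg 0: a=3, c=M0/2=0, d=(M1−M0)/(6·2)=679/2064, b=Δ0−h0·(2M0+M1)/6=-1969/516
seg 1: a=-2, c=M1/2=679/344, d=(M2−M1)/(6·3)=-503/1032, b=Δ1−h1·(2M1+M2)/6=17/129
seg 2: a=3, c=M2/2=-415/172, d=(M3−M2)/(6·2)=3107/4128, b=Δ2−h2·(2M2+M3)/6=-1223/1032
seg 3: a=-3, c=M3/2=1447/688, d=(M4−M3)/(6·2)=-1447/4128, b=Δ3−h3·(2M3+M4)/6=-931/516
t_q=15/2 → seg 3, τ=1/2; S=-3+-931/516·τ+1447/688·τ²+-1447/4128·τ³=-37649/11008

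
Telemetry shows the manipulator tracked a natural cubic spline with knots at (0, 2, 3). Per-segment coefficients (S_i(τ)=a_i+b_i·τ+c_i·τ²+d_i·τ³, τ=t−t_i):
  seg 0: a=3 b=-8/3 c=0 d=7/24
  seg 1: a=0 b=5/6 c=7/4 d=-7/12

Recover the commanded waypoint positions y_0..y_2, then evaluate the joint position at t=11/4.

y_0=3 y_1=0 y_2=2
S(11/4) = 349/256

y_0 = S_0(0) = a_0 = 3
y_1 = S_1(0) = a_1 = 0
y_2 = S_1(1) = 2
t_q=11/4 is in segment 1 (τ=3/4); S_1(τ)=349/256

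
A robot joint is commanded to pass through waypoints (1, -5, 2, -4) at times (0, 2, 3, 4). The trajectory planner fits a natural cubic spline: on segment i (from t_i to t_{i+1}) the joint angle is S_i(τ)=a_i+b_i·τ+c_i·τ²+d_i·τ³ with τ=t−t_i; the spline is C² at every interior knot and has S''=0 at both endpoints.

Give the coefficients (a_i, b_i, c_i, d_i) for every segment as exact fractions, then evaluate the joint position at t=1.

  seg 0: a=1 b=-175/23 c=0 d=53/46
  seg 1: a=-5 b=143/23 c=159/23 d=-141/23
  seg 2: a=2 b=38/23 c=-264/23 d=88/23
S(1) = -251/46

Δ: Δ0=-3, Δ1=7, Δ2=-6
row 1: diag=6, rhs=60; c'=1/6, d'=10
row 2: denom=4−1·1/6=23/6; d'=(-78−1·10)/(23/6)=-528/23
back: M2=-528/23
back: M1=10−1/6·-528/23=318/23
M: M0=0, M1=318/23, M2=-528/23, M3=0
seg 0: a=1, c=M0/2=0, d=(M1−M0)/(6·2)=53/46, b=Δ0−h0·(2M0+M1)/6=-175/23
seg 1: a=-5, c=M1/2=159/23, d=(M2−M1)/(6·1)=-141/23, b=Δ1−h1·(2M1+M2)/6=143/23
seg 2: a=2, c=M2/2=-264/23, d=(M3−M2)/(6·1)=88/23, b=Δ2−h2·(2M2+M3)/6=38/23
t_q=1 → seg 0, τ=1; S=1+-175/23·τ+0·τ²+53/46·τ³=-251/46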